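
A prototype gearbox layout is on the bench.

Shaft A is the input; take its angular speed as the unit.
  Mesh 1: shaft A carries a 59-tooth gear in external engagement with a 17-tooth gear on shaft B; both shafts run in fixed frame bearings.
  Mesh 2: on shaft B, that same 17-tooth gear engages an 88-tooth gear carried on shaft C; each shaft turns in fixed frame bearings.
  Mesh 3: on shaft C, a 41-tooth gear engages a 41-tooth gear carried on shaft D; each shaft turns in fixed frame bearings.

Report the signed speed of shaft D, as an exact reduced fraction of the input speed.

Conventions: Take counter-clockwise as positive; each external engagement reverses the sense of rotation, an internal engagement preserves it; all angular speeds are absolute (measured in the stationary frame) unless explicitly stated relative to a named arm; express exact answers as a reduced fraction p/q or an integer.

-59/88

3-mesh fixed-axis compound train (all bearings frame-fixed)
mesh 1 [59T→17T]: |ω|/ω_in = 1×59/17 = 59/17, sense flips to −
mesh 2 [17T→88T]: |ω|/ω_in = (59/17)×17/88 = 59/88, sense flips to +
mesh 3 [41T→41T]: |ω|/ω_in = (59/88)×41/41 = 59/88, sense flips to −
signed output speed (× input speed) = -59/88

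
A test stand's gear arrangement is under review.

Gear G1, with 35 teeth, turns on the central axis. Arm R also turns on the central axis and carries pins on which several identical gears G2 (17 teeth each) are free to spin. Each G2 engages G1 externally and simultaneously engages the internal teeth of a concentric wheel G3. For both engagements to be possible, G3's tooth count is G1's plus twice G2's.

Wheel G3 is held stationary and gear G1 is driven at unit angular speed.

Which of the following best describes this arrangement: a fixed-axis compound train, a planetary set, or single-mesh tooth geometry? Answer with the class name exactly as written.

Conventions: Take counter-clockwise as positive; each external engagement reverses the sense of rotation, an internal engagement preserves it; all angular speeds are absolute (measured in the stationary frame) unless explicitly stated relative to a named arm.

planetary set

recognized (axles ride arm R): planetary set, 35/17/69 teeth
classification: planetary set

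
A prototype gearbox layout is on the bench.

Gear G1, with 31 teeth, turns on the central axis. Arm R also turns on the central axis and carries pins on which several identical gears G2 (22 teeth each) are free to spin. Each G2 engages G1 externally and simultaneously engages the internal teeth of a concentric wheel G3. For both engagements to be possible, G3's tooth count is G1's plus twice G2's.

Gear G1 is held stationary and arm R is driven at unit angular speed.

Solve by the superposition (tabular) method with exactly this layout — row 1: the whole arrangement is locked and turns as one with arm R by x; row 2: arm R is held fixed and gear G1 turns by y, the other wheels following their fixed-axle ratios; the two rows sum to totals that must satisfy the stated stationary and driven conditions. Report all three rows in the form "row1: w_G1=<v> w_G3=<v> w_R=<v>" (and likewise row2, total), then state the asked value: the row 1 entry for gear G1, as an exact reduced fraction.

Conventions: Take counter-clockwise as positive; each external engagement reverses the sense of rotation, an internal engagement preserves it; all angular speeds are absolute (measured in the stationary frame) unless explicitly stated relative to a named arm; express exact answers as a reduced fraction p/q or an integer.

planetary set (31T centre, 22T on arm, 75T internal) — Willis relation
superposition row 1 [locked train]: every member turns x
superposition row 2 [arm held]: sun y, ring −(31/75)·y, arm 0
boundary: total ω_sun = x + y = 0 and total ω_arm = x = 1  ⇒  y = -1, x = 1
row 2 ring = −(31/75)·(-1) = 31/75
totals (row 1 + row 2): sun 1 + (-1) = 0, ring 1 + 31/75 = 106/75, arm 1 + 0 = 1
asked cell (row1, sun) = 1

row1: w_G1=1 w_G3=1 w_R=1
row2: w_G1=-1 w_G3=31/75 w_R=0
total: w_G1=0 w_G3=106/75 w_R=1
asked value: 1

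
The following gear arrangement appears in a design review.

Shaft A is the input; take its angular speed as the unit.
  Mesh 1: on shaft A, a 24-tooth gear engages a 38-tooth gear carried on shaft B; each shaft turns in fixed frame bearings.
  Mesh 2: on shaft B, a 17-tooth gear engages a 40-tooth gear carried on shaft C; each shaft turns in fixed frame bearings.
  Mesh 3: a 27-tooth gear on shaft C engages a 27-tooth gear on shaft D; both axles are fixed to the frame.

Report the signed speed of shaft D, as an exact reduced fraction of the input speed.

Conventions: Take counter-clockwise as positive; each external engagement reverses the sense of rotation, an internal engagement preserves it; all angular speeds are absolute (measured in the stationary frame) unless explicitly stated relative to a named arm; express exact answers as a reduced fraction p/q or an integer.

-51/190

3-mesh fixed-axis compound train (all bearings frame-fixed)
mesh 1 [24T→38T]: |ω|/ω_in = 1×24/38 = 12/19, sense flips to −
mesh 2 [17T→40T]: |ω|/ω_in = (12/19)×17/40 = 51/190, sense flips to +
mesh 3 [27T→27T]: |ω|/ω_in = (51/190)×27/27 = 51/190, sense flips to −
signed output speed (× input speed) = -51/190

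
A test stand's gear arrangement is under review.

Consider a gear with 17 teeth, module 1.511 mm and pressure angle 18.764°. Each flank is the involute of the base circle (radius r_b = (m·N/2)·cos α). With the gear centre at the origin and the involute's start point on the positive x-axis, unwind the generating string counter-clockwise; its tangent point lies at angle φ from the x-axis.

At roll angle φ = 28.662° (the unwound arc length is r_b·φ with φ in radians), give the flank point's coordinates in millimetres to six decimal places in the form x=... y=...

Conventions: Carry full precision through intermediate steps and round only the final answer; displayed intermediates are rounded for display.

x=13.588618 y=0.494867

class = single-mesh tooth geometry [base-circle involute, m = 1.511, 17T]
pitch radius r_p = m·N/2 = 1.511·17/2 = 12.843500
base radius r_b = r_p·cos α = 12.843500·cos 18.764° = 12.160888
roll angle φ = 28.662° = 0.50024627 rad
x = r_b·(cos φ + φ·sin φ) = 13.588618
y = r_b·(sin φ − φ·cos φ) = 0.494867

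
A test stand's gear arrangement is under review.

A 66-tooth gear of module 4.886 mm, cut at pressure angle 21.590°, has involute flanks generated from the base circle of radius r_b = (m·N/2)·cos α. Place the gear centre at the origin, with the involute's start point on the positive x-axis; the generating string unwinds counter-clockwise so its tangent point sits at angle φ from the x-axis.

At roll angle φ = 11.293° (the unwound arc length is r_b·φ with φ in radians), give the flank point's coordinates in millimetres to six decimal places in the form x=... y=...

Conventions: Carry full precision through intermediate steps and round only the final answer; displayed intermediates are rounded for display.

x=152.809623 y=0.381177

topology: single-mesh involute geometry — m = 4.886, N = 66
pitch radius r_p = m·N/2 = 4.886·66/2 = 161.238000
base radius r_b = r_p·cos α = 161.238000·cos 21.590° = 149.925658
roll angle φ = 11.293° = 0.19710003 rad
x = r_b·(cos φ + φ·sin φ) = 152.809623
y = r_b·(sin φ − φ·cos φ) = 0.381177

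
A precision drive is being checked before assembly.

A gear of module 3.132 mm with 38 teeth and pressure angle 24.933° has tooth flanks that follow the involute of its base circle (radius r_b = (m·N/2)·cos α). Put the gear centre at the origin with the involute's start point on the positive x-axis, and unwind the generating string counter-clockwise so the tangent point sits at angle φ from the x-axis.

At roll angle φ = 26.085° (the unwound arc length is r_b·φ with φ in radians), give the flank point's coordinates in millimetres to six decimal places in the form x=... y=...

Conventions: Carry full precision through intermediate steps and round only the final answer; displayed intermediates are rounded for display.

x=59.267819 y=1.662426

class = single-mesh tooth geometry [base-circle involute, m = 3.132, 38T]
pitch radius r_p = m·N/2 = 3.132·38/2 = 59.508000
base radius r_b = r_p·cos α = 59.508000·cos 24.933° = 53.961936
roll angle φ = 26.085° = 0.45526914 rad
x = r_b·(cos φ + φ·sin φ) = 59.267819
y = r_b·(sin φ − φ·cos φ) = 1.662426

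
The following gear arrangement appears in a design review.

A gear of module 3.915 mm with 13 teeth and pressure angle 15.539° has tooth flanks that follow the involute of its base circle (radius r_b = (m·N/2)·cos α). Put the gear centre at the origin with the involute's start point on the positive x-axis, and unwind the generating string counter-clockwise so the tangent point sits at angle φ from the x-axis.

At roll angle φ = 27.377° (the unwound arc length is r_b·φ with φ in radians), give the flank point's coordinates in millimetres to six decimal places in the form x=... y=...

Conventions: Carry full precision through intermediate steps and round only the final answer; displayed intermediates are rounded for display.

x=27.158406 y=0.871353

recognized (one wheel, involute flank): single-mesh tooth geometry, m = 3.915, N = 13
pitch radius r_p = m·N/2 = 3.915·13/2 = 25.447500
base radius r_b = r_p·cos α = 25.447500·cos 15.539° = 24.517351
roll angle φ = 27.377° = 0.47781879 rad
x = r_b·(cos φ + φ·sin φ) = 27.158406
y = r_b·(sin φ − φ·cos φ) = 0.871353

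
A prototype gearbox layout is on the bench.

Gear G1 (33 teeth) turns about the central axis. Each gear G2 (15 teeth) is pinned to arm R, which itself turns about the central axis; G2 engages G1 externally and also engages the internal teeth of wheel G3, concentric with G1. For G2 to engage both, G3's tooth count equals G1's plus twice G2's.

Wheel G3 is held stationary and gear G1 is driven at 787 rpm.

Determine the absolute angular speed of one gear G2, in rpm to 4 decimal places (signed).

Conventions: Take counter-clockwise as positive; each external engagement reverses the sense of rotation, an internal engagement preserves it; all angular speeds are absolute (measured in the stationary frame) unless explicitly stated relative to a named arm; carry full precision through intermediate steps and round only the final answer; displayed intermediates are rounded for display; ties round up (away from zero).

-865.7000 rpm

planetary set (33T centre, 15T on arm, 63T internal) — Willis relation
normalise by the input: solve with ω_sun = 1, then scale by 787 rpm
ring teeth: 33 + 2·15 = 63
33(ω_sun−ω_arm) = −63(ω_ring−ω_arm),  ω_ring = 0, ω_sun = 1
33(1−ω_arm) = −63(0−ω_arm)  ⇒  96·ω_arm = 33  ⇒  ω_arm = 11/32
sun–planet mesh: 33·(1−11/32) = −15·(ω_p−ω_arm)  ⇒  ω_p−ω_arm = -231/160
ω_p = 11/32 − 231/160 = -11/10
scale: ω_p = -11/10 × 787 rpm = -865.7000 rpm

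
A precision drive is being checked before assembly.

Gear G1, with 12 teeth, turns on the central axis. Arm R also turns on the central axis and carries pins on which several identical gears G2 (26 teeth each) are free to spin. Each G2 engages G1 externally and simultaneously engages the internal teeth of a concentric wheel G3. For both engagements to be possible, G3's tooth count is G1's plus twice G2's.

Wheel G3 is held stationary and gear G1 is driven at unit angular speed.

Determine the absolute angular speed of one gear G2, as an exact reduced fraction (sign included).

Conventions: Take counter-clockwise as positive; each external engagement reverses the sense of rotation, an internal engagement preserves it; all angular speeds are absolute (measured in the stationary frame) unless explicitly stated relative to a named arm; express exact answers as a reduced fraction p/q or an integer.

-3/13

class = planetary set [G3 = 12+2·26 = 64; Willis about the carrier]
ring teeth: 12 + 2·26 = 64
12(ω_sun−ω_arm) = −64(ω_ring−ω_arm),  ω_ring = 0, ω_sun = 1
12(1−ω_arm) = −64(0−ω_arm)  ⇒  76·ω_arm = 12  ⇒  ω_arm = 3/19
sun–planet mesh: 12·(1−3/19) = −26·(ω_p−ω_arm)  ⇒  ω_p−ω_arm = -96/247
ω_p = 3/19 − 96/247 = -3/13
exact speed ratio = -3/13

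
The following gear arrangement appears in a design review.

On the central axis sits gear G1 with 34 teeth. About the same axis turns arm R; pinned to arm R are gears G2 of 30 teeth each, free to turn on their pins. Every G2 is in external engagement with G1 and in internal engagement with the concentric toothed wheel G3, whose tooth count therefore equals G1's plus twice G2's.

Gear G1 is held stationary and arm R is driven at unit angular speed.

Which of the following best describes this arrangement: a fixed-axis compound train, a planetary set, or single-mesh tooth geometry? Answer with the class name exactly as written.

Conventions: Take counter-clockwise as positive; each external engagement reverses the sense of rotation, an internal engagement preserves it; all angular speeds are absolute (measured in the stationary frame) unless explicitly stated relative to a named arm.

topology: planetary set — G1 34T / G2 30T / G3 94T, arm = carrier (Willis)
classification: planetary set

planetary set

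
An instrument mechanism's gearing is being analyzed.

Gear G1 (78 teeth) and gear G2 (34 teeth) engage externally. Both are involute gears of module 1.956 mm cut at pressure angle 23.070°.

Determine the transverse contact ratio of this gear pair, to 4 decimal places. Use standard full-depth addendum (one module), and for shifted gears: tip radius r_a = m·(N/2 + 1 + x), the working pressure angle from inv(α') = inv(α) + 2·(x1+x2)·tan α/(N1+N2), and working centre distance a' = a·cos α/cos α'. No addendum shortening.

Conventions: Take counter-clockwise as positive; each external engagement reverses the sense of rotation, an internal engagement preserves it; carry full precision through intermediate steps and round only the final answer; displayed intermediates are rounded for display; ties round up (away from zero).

recognized (one external pair, fixed centres): single-mesh tooth geometry, m = 1.956, N1 = 78, N2 = 34
base radii: r_b1 = 70.183324, r_b2 = 30.592731
tip radii: r_a1 = 78.240000, r_a2 = 35.208000
no profile shift: α' = α, a' = a
action lengths: √(r_a1²−r_b1²) = 34.580321, √(r_a2²−r_b2²) = 17.426648
base pitch p_b = π·m·cos α = 5.653523
CR = (34.580321 + 17.426648 − 109.536000·sin 23.07000°)/5.653523 = 1.606908
contact ratio ≈ 1.6069

1.6069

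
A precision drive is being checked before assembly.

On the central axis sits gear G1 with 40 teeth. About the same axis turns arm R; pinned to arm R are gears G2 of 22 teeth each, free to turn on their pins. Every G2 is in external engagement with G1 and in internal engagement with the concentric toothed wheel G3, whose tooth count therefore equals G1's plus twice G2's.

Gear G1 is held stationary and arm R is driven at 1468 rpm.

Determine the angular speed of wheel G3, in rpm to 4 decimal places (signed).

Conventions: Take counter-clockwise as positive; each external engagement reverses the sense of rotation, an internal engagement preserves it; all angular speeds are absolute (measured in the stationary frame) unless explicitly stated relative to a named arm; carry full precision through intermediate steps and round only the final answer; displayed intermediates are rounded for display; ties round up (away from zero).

+2167.0476 rpm

class = planetary set [G3 = 40+2·22 = 84; Willis about the carrier]
normalise by the input: solve with ω_arm = 1, then scale by 1468 rpm
ring teeth: 40 + 2·22 = 84
40(ω_sun−ω_arm) = −84(ω_ring−ω_arm),  ω_sun = 0, ω_arm = 1
ω_ring = 1 − (40/84)(0−1) = 31/21
scale: ω_ring = 31/21 × 1468 rpm = +2167.0476 rpm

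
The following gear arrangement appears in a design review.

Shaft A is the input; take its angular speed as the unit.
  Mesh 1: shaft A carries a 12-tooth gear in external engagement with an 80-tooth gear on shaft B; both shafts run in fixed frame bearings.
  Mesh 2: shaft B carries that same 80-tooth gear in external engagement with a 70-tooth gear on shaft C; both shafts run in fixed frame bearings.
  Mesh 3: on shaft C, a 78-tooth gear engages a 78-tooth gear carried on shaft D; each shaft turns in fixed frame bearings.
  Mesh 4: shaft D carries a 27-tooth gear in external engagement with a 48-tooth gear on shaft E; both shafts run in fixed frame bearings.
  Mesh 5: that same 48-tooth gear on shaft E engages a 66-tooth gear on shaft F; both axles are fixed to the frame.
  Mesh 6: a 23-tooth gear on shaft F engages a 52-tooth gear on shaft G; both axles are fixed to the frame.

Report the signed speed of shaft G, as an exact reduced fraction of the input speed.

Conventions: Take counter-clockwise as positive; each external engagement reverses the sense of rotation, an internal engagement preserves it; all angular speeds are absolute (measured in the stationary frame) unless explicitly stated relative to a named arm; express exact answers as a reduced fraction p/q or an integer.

6-mesh fixed-axis compound train (all bearings frame-fixed)
mesh 1 [12T→80T]: |ω|/ω_in = 1×12/80 = 3/20, sense flips to −
mesh 2 [80T→70T]: |ω|/ω_in = (3/20)×80/70 = 6/35, sense flips to +
mesh 3 [78T→78T]: |ω|/ω_in = (6/35)×78/78 = 6/35, sense flips to −
mesh 4 [27T→48T]: |ω|/ω_in = (6/35)×27/48 = 27/280, sense flips to +
mesh 5 [48T→66T]: |ω|/ω_in = (27/280)×48/66 = 27/385, sense flips to −
mesh 6 [23T→52T]: |ω|/ω_in = (27/385)×23/52 = 621/20020, sense flips to +
signed output speed (× input speed) = 621/20020

621/20020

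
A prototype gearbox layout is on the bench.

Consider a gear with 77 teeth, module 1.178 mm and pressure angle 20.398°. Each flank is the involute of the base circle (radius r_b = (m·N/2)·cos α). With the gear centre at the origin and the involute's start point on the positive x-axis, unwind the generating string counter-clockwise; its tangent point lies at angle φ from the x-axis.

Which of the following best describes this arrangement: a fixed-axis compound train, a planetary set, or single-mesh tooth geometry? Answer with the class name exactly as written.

recognized (one wheel, involute flank): single-mesh tooth geometry, m = 1.178, N = 77
classification: single-mesh tooth geometry

single-mesh tooth geometry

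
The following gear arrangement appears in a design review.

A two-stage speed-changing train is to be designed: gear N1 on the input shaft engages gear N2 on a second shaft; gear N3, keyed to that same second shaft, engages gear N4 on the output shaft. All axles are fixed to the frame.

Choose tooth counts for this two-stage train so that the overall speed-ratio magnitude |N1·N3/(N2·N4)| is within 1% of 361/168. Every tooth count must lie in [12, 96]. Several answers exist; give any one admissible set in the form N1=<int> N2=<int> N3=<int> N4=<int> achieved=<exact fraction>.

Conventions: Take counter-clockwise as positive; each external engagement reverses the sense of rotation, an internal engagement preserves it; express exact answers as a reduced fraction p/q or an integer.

N1=19 N2=12 N3=19 N4=14 achieved=361/168

class = fixed-axis compound train [2-stage, 361/168 wanted]
target = 361/168 in lowest terms: an exact hit needs N1·N3 = k·361 and N2·N4 = k·168 for one integer k, every count in [12, 96]; additionally prefer no 1:1 stage (N1 ≠ N2, N3 ≠ N4)
k = 1: N1·N3 = 361 = 19·19, N2·N4 = 168 = 12·14
achieved = 19·19/(12·14) = 361/168; |achieved − target| = 0 ≤ 361/16800 ✓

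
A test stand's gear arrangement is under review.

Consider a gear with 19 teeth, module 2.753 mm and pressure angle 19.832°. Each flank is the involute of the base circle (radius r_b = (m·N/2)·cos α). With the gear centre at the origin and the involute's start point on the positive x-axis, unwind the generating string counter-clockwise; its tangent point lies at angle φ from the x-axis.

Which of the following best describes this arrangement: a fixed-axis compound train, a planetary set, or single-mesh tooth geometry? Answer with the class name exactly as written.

single-mesh tooth geometry

recognized (one wheel, involute flank): single-mesh tooth geometry, m = 2.753, N = 19
classification: single-mesh tooth geometry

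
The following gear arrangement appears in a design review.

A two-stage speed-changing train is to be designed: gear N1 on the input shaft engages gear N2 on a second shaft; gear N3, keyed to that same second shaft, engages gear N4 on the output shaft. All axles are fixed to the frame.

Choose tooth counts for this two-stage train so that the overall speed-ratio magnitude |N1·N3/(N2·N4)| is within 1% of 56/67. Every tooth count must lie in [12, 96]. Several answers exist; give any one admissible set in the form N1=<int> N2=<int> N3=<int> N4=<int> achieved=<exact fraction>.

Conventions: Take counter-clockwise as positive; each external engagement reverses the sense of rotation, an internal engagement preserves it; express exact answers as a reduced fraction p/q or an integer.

N1=12 N2=67 N3=56 N4=12 achieved=56/67

2-stage fixed-axis compound train for ratio 56/67
target = 56/67 in lowest terms: an exact hit needs N1·N3 = k·56 and N2·N4 = k·67 for one integer k, every count in [12, 96]; additionally prefer no 1:1 stage (N1 ≠ N2, N3 ≠ N4)
k = 1…11: no 1:1-free in-range split of k·56 and k·67 into factor pairs; take k = 12
k = 12: N1·N3 = 672 = 12·56, N2·N4 = 804 = 67·12
achieved = 12·56/(67·12) = 56/67; |achieved − target| = 0 ≤ 14/1675 ✓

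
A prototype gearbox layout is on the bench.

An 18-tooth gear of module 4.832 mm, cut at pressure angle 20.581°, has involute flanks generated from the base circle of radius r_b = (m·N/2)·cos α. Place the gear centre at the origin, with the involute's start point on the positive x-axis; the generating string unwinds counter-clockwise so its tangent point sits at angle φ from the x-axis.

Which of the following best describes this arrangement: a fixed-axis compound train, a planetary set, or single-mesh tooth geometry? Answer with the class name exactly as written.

single-mesh tooth geometry

class = single-mesh tooth geometry [base-circle involute, m = 4.832, 18T]
classification: single-mesh tooth geometry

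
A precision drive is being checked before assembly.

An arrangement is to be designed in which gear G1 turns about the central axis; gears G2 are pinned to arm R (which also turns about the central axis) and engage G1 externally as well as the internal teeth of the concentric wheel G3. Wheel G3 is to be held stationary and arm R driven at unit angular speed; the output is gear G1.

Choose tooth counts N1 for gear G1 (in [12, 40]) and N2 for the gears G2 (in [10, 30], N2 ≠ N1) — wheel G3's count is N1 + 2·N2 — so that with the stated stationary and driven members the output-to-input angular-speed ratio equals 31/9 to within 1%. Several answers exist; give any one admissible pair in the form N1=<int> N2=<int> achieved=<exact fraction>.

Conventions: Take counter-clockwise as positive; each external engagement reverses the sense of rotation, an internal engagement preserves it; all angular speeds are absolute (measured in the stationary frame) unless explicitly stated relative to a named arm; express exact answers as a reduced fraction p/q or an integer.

N1=18 N2=13 achieved=31/9

class = planetary set [ratio 31/9 wanted; Willis about the carrier]
Willis with ω_ring = 0: ω_sun/ω_arm = (N1+N3)/N1; set equal to 31/9  ⇒  N3/N1 = 31/9 − 1 = 22/9
N3 = N1 + 2·N2  ⇒  N2/N1 = (N3/N1 − 1)/2 = (22/9 − 1)/2 = 13/18
smallest multiple with N1 ≥ 12 and N2 ≥ 10: k = 1  ⇒  N1 = 1·18 = 18, N2 = 1·13 = 13 (N1 ≤ 40, N2 ≤ 30, N2 ≠ N1 ✓), N3 = 18 + 2·13 = 44
check: (N1+N3)/N1 with N1 = 18, N3 = 44 gives 31/9; |achieved − target| = 0 ≤ 31/900 ✓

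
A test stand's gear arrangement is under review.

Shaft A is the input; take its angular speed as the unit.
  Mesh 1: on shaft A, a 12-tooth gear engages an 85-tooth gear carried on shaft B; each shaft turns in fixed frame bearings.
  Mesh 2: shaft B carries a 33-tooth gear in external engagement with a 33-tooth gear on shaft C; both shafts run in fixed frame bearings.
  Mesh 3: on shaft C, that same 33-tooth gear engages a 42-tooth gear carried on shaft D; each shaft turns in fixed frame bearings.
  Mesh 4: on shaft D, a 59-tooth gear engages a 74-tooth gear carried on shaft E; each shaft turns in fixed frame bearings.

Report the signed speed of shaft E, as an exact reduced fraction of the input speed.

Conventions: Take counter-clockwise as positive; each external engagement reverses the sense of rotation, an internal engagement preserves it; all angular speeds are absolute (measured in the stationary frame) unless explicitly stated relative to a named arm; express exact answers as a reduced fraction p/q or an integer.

1947/22015

4-mesh fixed-axis compound train (all bearings frame-fixed)
mesh 1 [12T→85T]: |ω|/ω_in = 1×12/85 = 12/85, sense flips to −
mesh 2 [33T→33T]: |ω|/ω_in = (12/85)×33/33 = 12/85, sense flips to +
mesh 3 [33T→42T]: |ω|/ω_in = (12/85)×33/42 = 66/595, sense flips to −
mesh 4 [59T→74T]: |ω|/ω_in = (66/595)×59/74 = 1947/22015, sense flips to +
signed output speed (× input speed) = 1947/22015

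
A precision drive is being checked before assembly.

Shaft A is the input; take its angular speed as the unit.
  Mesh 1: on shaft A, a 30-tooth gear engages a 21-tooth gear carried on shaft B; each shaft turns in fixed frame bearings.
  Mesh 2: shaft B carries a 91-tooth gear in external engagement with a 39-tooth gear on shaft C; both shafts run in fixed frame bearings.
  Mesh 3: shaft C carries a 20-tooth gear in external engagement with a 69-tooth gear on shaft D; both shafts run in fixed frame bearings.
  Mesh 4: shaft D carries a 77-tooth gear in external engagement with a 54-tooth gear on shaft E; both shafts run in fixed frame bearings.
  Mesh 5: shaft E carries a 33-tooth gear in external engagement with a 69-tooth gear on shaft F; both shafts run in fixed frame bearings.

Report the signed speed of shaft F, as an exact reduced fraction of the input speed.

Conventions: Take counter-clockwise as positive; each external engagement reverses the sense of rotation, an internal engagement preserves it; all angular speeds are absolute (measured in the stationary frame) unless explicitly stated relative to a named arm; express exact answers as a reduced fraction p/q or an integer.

-84700/128547

5-mesh fixed-axis compound train (all bearings frame-fixed)
mesh 1 [30T→21T]: |ω|/ω_in = 1×30/21 = 10/7, sense flips to −
mesh 2 [91T→39T]: |ω|/ω_in = (10/7)×91/39 = 10/3, sense flips to +
mesh 3 [20T→69T]: |ω|/ω_in = (10/3)×20/69 = 200/207, sense flips to −
mesh 4 [77T→54T]: |ω|/ω_in = (200/207)×77/54 = 7700/5589, sense flips to +
mesh 5 [33T→69T]: |ω|/ω_in = (7700/5589)×33/69 = 84700/128547, sense flips to −
signed output speed (× input speed) = -84700/128547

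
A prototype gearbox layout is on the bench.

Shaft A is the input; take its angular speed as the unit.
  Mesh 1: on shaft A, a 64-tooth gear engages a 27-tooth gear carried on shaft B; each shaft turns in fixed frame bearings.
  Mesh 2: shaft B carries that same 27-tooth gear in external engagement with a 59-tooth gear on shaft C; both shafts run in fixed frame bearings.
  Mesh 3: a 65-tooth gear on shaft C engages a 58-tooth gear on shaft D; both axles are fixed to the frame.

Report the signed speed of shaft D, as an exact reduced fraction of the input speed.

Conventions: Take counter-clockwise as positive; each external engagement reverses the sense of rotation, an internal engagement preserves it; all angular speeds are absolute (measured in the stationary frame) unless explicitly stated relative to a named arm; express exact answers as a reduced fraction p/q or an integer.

3-mesh fixed-axis compound train (all bearings frame-fixed)
mesh 1 [64T→27T]: |ω|/ω_in = 1×64/27 = 64/27, sense flips to −
mesh 2 [27T→59T]: |ω|/ω_in = (64/27)×27/59 = 64/59, sense flips to +
mesh 3 [65T→58T]: |ω|/ω_in = (64/59)×65/58 = 2080/1711, sense flips to −
signed output speed (× input speed) = -2080/1711

-2080/1711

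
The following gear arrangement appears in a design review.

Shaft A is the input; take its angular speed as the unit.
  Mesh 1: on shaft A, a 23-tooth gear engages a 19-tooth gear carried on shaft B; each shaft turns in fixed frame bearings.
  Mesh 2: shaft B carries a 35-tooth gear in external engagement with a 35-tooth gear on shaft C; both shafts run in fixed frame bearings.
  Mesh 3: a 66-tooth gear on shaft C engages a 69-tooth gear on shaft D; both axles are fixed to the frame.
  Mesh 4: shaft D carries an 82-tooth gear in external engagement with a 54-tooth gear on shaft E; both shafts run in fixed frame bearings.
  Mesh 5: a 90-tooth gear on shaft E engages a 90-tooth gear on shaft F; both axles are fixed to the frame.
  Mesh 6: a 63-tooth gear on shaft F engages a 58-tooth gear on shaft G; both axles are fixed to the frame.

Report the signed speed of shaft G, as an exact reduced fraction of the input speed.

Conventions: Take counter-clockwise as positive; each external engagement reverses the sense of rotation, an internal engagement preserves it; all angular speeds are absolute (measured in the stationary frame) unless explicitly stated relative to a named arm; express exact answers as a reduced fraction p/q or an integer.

3157/1653

6-mesh fixed-axis compound train (all bearings frame-fixed)
mesh 1 [23T→19T]: |ω|/ω_in = 1×23/19 = 23/19, sense flips to −
mesh 2 [35T→35T]: |ω|/ω_in = (23/19)×35/35 = 23/19, sense flips to +
mesh 3 [66T→69T]: |ω|/ω_in = (23/19)×66/69 = 22/19, sense flips to −
mesh 4 [82T→54T]: |ω|/ω_in = (22/19)×82/54 = 902/513, sense flips to +
mesh 5 [90T→90T]: |ω|/ω_in = (902/513)×90/90 = 902/513, sense flips to −
mesh 6 [63T→58T]: |ω|/ω_in = (902/513)×63/58 = 3157/1653, sense flips to +
signed output speed (× input speed) = 3157/1653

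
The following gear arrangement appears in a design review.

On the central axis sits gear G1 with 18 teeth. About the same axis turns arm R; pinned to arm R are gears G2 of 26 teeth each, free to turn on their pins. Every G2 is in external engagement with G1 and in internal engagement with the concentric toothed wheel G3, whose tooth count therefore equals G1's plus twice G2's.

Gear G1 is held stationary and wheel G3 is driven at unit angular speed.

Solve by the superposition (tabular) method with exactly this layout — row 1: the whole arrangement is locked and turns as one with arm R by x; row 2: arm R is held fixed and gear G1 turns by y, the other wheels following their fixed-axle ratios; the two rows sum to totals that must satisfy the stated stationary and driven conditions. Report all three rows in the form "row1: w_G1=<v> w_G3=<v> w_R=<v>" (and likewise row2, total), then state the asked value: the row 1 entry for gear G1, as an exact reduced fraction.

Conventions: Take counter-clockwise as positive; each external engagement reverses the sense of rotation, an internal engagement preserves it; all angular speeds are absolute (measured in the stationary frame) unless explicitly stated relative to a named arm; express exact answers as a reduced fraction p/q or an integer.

recognized (axles ride arm R): planetary set, 18/26/70 teeth
superposition row 1 [locked train]: every member turns x
row 2: sun turns y, ring = −(18/70)·y, arm 0
boundary: total ω_sun = x + y = 0 and total ω_ring = x − (18/70)·y = 1  ⇒  y = -35/44, x = 35/44
row 2 ring = −(18/70)·(-35/44) = 9/44
totals (row 1 + row 2): sun 35/44 + (-35/44) = 0, ring 35/44 + 9/44 = 1, arm 35/44 + 0 = 35/44
asked cell (row1, sun) = 35/44

row1: w_G1=35/44 w_G3=35/44 w_R=35/44
row2: w_G1=-35/44 w_G3=9/44 w_R=0
total: w_G1=0 w_G3=1 w_R=35/44
asked value: 35/44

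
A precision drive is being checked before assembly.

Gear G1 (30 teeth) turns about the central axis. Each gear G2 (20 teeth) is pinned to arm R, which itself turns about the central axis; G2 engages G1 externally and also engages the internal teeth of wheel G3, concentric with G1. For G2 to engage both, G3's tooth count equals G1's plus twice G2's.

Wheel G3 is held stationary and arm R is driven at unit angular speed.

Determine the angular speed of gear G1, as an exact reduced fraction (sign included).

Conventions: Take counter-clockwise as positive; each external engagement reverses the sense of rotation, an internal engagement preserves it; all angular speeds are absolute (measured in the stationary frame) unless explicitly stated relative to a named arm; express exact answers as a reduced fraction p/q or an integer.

10/3

class = planetary set [G3 = 30+2·20 = 70; Willis about the carrier]
ring teeth: 30 + 2·20 = 70
30(ω_sun−ω_arm) = −70(ω_ring−ω_arm),  ω_ring = 0, ω_arm = 1
ω_sun = 1 − (70/30)(0−1) = 10/3
exact speed ratio = 10/3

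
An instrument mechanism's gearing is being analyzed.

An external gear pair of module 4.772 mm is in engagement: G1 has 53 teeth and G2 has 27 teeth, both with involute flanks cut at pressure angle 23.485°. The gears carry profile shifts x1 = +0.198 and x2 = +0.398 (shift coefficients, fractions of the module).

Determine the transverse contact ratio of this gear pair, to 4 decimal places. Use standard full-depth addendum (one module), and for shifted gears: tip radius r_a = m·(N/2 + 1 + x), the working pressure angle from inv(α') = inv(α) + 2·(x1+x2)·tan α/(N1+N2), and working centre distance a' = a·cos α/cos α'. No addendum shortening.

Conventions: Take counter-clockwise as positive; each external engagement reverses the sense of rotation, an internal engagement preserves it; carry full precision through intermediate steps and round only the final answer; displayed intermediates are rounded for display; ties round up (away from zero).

1.4702

single-mesh involute tooth geometry (53T engaging 27T at module 4.772)
base radii: r_b1 = 115.982780, r_b2 = 59.085567
tip radii: r_a1 = 132.174856, r_a2 = 71.093256
inv(α') = inv(23.485°) + 2·(+0.198+0.398)·tan α/(53+27) = 0.03108461  ⇒  α' = 25.28847°
a' = a·cos α / cos α' = 190.8800·cos 23.485°/cos 25.28847° = 193.623585
action lengths: √(r_a1²−r_b1²) = 63.389173, √(r_a2²−r_b2²) = 39.536651
base pitch p_b = π·m·cos α = 13.749836
CR = (63.389173 + 39.536651 − 193.623585·sin 25.28847°)/13.749836 = 1.470162
contact ratio ≈ 1.4702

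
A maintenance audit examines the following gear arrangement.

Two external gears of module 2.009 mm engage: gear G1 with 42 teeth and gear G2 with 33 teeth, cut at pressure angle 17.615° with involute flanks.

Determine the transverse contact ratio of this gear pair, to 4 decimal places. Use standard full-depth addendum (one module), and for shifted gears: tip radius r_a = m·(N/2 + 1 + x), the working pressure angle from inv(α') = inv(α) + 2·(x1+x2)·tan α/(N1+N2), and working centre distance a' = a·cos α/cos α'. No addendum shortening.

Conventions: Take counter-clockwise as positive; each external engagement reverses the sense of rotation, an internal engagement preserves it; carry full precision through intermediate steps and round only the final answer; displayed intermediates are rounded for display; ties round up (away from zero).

recognized (one external pair, fixed centres): single-mesh tooth geometry, m = 2.009, N1 = 42, N2 = 33
base radii: r_b1 = 40.210820, r_b2 = 31.594216
tip radii: r_a1 = 44.198000, r_a2 = 35.157500
no profile shift: α' = α, a' = a
action lengths: √(r_a1²−r_b1²) = 18.345385, √(r_a2²−r_b2²) = 15.422559
base pitch p_b = π·m·cos α = 6.015525
CR = (18.345385 + 15.422559 − 75.337500·sin 17.61500°)/6.015525 = 1.823507
contact ratio ≈ 1.8235

1.8235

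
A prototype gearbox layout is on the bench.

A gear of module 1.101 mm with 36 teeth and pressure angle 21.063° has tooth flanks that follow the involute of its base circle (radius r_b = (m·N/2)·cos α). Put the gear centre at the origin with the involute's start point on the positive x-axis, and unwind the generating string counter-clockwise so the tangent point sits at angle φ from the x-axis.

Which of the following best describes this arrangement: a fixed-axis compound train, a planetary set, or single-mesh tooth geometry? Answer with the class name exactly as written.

topology: single-mesh involute geometry — m = 1.101, N = 36
classification: single-mesh tooth geometry

single-mesh tooth geometry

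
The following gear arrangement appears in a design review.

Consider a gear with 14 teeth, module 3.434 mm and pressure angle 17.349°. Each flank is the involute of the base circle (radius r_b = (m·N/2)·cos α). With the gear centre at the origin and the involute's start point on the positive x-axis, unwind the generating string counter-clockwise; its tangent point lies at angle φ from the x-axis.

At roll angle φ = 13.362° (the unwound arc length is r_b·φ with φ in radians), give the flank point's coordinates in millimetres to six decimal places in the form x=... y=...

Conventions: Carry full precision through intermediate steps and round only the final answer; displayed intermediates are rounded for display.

x=23.559903 y=0.096480

topology: single-mesh involute geometry — m = 3.434, N = 14
pitch radius r_p = m·N/2 = 3.434·14/2 = 24.038000
base radius r_b = r_p·cos α = 24.038000·cos 17.349° = 22.944418
roll angle φ = 13.362° = 0.23321089 rad
x = r_b·(cos φ + φ·sin φ) = 23.559903
y = r_b·(sin φ − φ·cos φ) = 0.096480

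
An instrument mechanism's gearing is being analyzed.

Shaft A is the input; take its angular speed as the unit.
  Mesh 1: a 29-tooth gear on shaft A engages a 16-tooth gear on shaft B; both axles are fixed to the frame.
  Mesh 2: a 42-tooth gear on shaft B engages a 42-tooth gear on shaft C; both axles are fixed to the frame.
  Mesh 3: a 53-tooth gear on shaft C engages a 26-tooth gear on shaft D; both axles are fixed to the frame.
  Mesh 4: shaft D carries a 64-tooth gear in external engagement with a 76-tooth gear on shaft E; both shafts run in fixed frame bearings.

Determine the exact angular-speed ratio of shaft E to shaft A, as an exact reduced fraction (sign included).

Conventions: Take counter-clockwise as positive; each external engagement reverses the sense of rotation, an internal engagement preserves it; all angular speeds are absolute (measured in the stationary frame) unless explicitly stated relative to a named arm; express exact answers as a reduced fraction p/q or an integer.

1537/494

class = fixed-axis compound train [4 meshes; 4 ratios multiply, 4 sense flips]
mesh 1 [29T→16T]: running ratio 29/16, sense −
mesh 2 [42T→42T]: running ratio 29/16, sense +
mesh 3 [53T→26T]: running ratio 1537/416, sense −
mesh 4 [64T→76T]: running ratio 1537/494, sense +
ω_out/ω_in = 1537/494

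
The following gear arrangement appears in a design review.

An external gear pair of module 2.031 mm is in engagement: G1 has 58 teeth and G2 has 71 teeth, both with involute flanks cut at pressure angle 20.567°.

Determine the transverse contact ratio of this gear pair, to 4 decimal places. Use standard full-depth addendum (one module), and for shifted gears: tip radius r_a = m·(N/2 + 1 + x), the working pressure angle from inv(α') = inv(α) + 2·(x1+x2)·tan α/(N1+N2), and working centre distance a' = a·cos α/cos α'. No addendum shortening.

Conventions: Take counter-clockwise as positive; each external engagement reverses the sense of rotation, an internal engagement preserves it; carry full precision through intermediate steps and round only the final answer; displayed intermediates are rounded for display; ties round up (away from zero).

1.7625

topology: single-mesh involute geometry — m = 2.031, 58T/71T pair
base radii: r_b1 = 55.144897, r_b2 = 67.504960
tip radii: r_a1 = 60.930000, r_a2 = 74.131500
no profile shift: α' = α, a' = a
action lengths: √(r_a1²−r_b1²) = 25.913418, √(r_a2²−r_b2²) = 30.635921
base pitch p_b = π·m·cos α = 5.973890
CR = (25.913418 + 30.635921 − 130.999500·sin 20.56700°)/5.973890 = 1.762485
contact ratio ≈ 1.7625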